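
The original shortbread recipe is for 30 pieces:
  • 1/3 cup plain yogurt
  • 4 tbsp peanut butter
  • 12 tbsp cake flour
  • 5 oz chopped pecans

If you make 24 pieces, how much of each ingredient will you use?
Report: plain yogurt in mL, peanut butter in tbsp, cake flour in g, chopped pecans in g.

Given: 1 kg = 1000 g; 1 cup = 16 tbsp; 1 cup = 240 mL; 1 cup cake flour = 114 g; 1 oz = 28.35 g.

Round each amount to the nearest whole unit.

plain yogurt: 64 mL; peanut butter: 3 tbsp; cake flour: 68 g; chopped pecans: 113 g

Scaling factor: 24/30 = 4/5 = 0.8.
plain yogurt: 1/3 cup × 4/5 × 240 mL/cup = 64 mL
peanut butter: 4 tbsp × 4/5 ≈ 3 tbsp
cake flour: 12 tbsp × 4/5 ÷ 16 tbsp/cup × 114 g/cup ≈ 68 g
chopped pecans: 5 oz × 4/5 × 28.35 g/oz ≈ 113 g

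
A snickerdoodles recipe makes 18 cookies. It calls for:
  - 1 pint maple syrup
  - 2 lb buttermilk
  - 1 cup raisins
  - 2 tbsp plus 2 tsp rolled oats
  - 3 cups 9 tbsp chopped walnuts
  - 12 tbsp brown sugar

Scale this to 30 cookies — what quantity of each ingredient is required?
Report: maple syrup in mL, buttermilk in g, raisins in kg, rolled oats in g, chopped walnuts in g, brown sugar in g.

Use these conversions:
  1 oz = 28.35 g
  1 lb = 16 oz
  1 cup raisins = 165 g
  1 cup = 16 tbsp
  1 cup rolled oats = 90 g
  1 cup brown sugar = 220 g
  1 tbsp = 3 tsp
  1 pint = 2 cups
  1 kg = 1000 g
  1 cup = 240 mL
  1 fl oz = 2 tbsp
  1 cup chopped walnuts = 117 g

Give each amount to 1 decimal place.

Scaling factor: 30/18 = 5/3.
maple syrup: 1 pint × 5/3 × 2 cup/pint × 240 mL/cup = 800.0 mL
buttermilk: 2 lb × 5/3 × 16 oz/lb × 28.35 g/oz = 1512.0 g
raisins: 1 cup × 5/3 × 165 g/cup ÷ 1000 g/kg ≈ 0.3 kg
rolled oats: (2 tbsp + 2 tsp = 8/3 tbsp) × 5/3 ÷ 16 tbsp/cup × 90 g/cup = 25.0 g
chopped walnuts: (3 cup + 9 tbsp = 3.5625 cup) × 5/3 × 117 g/cup ≈ 694.7 g
brown sugar: 12 tbsp × 5/3 ÷ 16 tbsp/cup × 220 g/cup = 275.0 g

maple syrup: 800.0 mL; buttermilk: 1512.0 g; raisins: 0.3 kg; rolled oats: 25.0 g; chopped walnuts: 694.7 g; brown sugar: 275.0 g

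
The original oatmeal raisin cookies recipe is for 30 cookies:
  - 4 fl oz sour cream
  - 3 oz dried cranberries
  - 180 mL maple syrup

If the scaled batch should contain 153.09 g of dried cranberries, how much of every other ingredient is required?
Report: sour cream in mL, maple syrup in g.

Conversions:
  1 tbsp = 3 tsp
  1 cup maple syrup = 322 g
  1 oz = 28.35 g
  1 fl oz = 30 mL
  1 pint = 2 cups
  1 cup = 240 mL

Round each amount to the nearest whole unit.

sour cream: 216 mL; maple syrup: 435 g

The original recipe has 85.05 g of dried cranberries, so the scaling factor is 153.09 ÷ 85.05 = 9/5 = 1.8.
sour cream: 4 fl oz × 9/5 × 30 mL/fl oz = 216 mL
maple syrup: 180 mL × 9/5 ÷ 240 mL/cup × 322 g/cup ≈ 435 g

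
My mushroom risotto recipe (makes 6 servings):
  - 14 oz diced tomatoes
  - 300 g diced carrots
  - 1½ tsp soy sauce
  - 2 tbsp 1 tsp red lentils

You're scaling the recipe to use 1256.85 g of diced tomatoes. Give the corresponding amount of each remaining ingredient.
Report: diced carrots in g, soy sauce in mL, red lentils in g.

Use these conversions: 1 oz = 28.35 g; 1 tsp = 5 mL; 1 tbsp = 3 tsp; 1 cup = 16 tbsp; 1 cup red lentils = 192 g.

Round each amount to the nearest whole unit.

The original recipe has 396.9 g of diced tomatoes, so the scaling factor is 1256.85 ÷ 396.9 = 19/6.
diced carrots: 300 g × 19/6 = 950 g
soy sauce: 1.5 tsp × 19/6 × 5 mL/tsp ≈ 24 mL
red lentils: (2 tbsp + 1 tsp = 7/3 tbsp) × 19/6 ÷ 16 tbsp/cup × 192 g/cup ≈ 89 g

diced carrots: 950 g; soy sauce: 24 mL; red lentils: 89 g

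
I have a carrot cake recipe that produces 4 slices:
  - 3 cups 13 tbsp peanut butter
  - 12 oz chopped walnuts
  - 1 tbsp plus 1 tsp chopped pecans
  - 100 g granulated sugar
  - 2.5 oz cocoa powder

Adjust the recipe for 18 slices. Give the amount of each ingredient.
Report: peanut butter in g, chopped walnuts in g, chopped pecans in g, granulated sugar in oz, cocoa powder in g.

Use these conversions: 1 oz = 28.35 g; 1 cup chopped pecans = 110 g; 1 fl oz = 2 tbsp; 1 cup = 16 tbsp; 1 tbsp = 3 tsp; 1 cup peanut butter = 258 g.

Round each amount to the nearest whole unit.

peanut butter: 4426 g; chopped walnuts: 1531 g; chopped pecans: 41 g; granulated sugar: 16 oz; cocoa powder: 319 g

Scaling factor: 18/4 = 9/2 = 4.5.
peanut butter: (3 cup + 13 tbsp = 3.8125 cup) × 9/2 × 258 g/cup ≈ 4426 g
chopped walnuts: 12 oz × 9/2 × 28.35 g/oz ≈ 1531 g
chopped pecans: (1 tbsp + 1 tsp = 4/3 tbsp) × 9/2 ÷ 16 tbsp/cup × 110 g/cup ≈ 41 g
granulated sugar: 100 g × 9/2 ÷ 28.35 g/oz ≈ 16 oz
cocoa powder: 2.5 oz × 9/2 × 28.35 g/oz ≈ 319 g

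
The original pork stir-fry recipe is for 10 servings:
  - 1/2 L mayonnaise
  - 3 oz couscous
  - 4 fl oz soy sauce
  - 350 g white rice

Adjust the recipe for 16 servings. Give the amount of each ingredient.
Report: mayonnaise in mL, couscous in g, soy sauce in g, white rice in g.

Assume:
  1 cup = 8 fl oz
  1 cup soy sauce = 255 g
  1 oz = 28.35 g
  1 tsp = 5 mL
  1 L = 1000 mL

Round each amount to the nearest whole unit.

mayonnaise: 800 mL; couscous: 136 g; soy sauce: 204 g; white rice: 560 g

Scaling factor: 16/10 = 8/5 = 1.6.
mayonnaise: 0.5 L × 8/5 × 1000 mL/L = 800 mL
couscous: 3 oz × 8/5 × 28.35 g/oz ≈ 136 g
soy sauce: 4 fl oz × 8/5 ÷ 8 fl oz/cup × 255 g/cup = 204 g
white rice: 350 g × 8/5 = 560 g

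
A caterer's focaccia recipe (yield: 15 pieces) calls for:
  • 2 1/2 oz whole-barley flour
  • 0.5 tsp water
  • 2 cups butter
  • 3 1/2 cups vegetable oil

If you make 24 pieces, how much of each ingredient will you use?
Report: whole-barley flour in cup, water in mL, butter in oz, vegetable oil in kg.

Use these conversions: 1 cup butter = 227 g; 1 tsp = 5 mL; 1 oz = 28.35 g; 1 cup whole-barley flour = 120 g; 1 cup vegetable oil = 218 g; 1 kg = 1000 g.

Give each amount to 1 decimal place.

whole-barley flour: 0.9 cup; water: 4.0 mL; butter: 25.6 oz; vegetable oil: 1.2 kg

Scaling factor: 24/15 = 8/5 = 1.6.
whole-barley flour: 2.5 oz × 8/5 × 28.35 g/oz ÷ 120 g/cup ≈ 0.9 cup
water: 0.5 tsp × 8/5 × 5 mL/tsp = 4.0 mL
butter: 2 cup × 8/5 × 227 g/cup ÷ 28.35 g/oz ≈ 25.6 oz
vegetable oil: 3.5 cup × 8/5 × 218 g/cup ÷ 1000 g/kg ≈ 1.2 kg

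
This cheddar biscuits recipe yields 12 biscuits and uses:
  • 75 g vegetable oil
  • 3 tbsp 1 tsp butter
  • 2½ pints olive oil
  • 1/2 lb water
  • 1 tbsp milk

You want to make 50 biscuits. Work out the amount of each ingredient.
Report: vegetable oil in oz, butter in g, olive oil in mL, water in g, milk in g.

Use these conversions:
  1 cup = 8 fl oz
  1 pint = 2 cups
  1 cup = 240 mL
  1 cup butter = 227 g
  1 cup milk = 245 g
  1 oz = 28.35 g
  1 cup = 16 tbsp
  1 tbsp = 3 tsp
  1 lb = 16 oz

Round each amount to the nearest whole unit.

vegetable oil: 11 oz; butter: 197 g; olive oil: 5000 mL; water: 945 g; milk: 64 g

Scaling factor: 50/12 = 25/6.
vegetable oil: 75 g × 25/6 ÷ 28.35 g/oz ≈ 11 oz
butter: (3 tbsp + 1 tsp = 10/3 tbsp) × 25/6 ÷ 16 tbsp/cup × 227 g/cup ≈ 197 g
olive oil: 2.5 pint × 25/6 × 2 cup/pint × 240 mL/cup = 5000 mL
water: 0.5 lb × 25/6 × 16 oz/lb × 28.35 g/oz = 945 g
milk: 1 tbsp × 25/6 ÷ 16 tbsp/cup × 245 g/cup ≈ 64 g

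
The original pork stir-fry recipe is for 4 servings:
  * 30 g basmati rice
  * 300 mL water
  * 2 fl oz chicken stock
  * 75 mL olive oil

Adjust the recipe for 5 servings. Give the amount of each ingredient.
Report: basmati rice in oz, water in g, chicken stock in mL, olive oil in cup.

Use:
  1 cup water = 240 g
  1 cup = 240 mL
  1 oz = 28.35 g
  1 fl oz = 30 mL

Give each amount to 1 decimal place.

Scaling factor: 5/4 = 1.25.
basmati rice: 30 g × 5/4 ÷ 28.35 g/oz ≈ 1.3 oz
water: 300 mL × 5/4 ÷ 240 mL/cup × 240 g/cup = 375.0 g
chicken stock: 2 fl oz × 5/4 × 30 mL/fl oz = 75.0 mL
olive oil: 75 mL × 5/4 ÷ 240 mL/cup ≈ 0.4 cup

basmati rice: 1.3 oz; water: 375.0 g; chicken stock: 75.0 mL; olive oil: 0.4 cup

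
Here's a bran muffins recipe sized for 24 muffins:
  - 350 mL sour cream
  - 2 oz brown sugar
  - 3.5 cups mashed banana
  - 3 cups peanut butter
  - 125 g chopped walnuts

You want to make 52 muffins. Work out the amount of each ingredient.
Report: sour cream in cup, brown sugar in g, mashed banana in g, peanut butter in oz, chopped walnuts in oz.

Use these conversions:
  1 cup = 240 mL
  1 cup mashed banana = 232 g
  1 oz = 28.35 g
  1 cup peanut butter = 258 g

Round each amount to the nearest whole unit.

sour cream: 3 cup; brown sugar: 123 g; mashed banana: 1759 g; peanut butter: 59 oz; chopped walnuts: 10 oz

Scaling factor: 52/24 = 13/6.
sour cream: 350 mL × 13/6 ÷ 240 mL/cup ≈ 3 cup
brown sugar: 2 oz × 13/6 × 28.35 g/oz ≈ 123 g
mashed banana: 3.5 cup × 13/6 × 232 g/cup ≈ 1759 g
peanut butter: 3 cup × 13/6 × 258 g/cup ÷ 28.35 g/oz ≈ 59 oz
chopped walnuts: 125 g × 13/6 ÷ 28.35 g/oz ≈ 10 oz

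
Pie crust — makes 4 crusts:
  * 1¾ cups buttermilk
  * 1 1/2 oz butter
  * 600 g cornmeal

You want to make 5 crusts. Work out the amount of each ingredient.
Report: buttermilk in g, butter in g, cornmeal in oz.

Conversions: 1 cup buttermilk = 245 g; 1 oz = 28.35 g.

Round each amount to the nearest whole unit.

buttermilk: 536 g; butter: 53 g; cornmeal: 26 oz

Scaling factor: 5/4 = 1.25.
buttermilk: 1.75 cup × 5/4 × 245 g/cup ≈ 536 g
butter: 1.5 oz × 5/4 × 28.35 g/oz ≈ 53 g
cornmeal: 600 g × 5/4 ÷ 28.35 g/oz ≈ 26 oz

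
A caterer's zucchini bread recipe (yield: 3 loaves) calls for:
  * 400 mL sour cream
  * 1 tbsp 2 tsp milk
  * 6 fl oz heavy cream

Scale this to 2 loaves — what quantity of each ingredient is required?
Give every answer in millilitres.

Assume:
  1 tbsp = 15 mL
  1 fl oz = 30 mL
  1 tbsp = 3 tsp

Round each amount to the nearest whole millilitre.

Scaling factor: 2/3.
sour cream: 400 mL × 2/3 ≈ 267 mL
milk: (1 tbsp + 2 tsp = 5/3 tbsp) × 2/3 × 15 mL/tbsp ≈ 17 mL
heavy cream: 6 fl oz × 2/3 × 30 mL/fl oz = 120 mL

sour cream: 267 mL; milk: 17 mL; heavy cream: 120 mL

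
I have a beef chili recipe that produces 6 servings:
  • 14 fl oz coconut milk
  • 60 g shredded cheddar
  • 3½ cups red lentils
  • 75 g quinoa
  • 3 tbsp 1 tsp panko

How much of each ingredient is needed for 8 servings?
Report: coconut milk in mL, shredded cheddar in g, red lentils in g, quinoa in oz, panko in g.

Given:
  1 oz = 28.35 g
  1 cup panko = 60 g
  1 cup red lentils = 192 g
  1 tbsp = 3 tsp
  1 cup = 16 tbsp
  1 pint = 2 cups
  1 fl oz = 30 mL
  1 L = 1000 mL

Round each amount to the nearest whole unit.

Scaling factor: 8/6 = 4/3.
coconut milk: 14 fl oz × 4/3 × 30 mL/fl oz = 560 mL
shredded cheddar: 60 g × 4/3 = 80 g
red lentils: 3.5 cup × 4/3 × 192 g/cup = 896 g
quinoa: 75 g × 4/3 ÷ 28.35 g/oz ≈ 4 oz
panko: (3 tbsp + 1 tsp = 10/3 tbsp) × 4/3 ÷ 16 tbsp/cup × 60 g/cup ≈ 17 g

coconut milk: 560 mL; shredded cheddar: 80 g; red lentils: 896 g; quinoa: 4 oz; panko: 17 g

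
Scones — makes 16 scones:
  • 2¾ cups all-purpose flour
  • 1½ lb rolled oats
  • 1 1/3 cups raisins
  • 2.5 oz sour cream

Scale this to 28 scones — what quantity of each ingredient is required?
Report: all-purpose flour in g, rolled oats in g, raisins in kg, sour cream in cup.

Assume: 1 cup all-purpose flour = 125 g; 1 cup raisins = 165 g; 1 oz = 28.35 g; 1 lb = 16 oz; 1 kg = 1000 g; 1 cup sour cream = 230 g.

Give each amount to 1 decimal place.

Scaling factor: 28/16 = 7/4 = 1.75.
all-purpose flour: 2.75 cup × 7/4 × 125 g/cup ≈ 601.6 g
rolled oats: 1.5 lb × 7/4 × 16 oz/lb × 28.35 g/oz = 1190.7 g
raisins: 4/3 cup × 7/4 × 165 g/cup ÷ 1000 g/kg ≈ 0.4 kg
sour cream: 2.5 oz × 7/4 × 28.35 g/oz ÷ 230 g/cup ≈ 0.5 cup

all-purpose flour: 601.6 g; rolled oats: 1190.7 g; raisins: 0.4 kg; sour cream: 0.5 cup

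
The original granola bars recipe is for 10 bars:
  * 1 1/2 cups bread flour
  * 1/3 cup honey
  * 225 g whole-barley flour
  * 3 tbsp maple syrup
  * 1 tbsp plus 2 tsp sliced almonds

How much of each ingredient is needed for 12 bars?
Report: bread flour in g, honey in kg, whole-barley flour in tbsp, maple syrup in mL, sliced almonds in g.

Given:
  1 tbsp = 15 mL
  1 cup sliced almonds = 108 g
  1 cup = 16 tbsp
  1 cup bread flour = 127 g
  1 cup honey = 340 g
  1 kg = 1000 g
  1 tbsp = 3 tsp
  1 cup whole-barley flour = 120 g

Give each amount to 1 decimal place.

Scaling factor: 12/10 = 6/5 = 1.2.
bread flour: 1.5 cup × 6/5 × 127 g/cup = 228.6 g
honey: 1/3 cup × 6/5 × 340 g/cup ÷ 1000 g/kg ≈ 0.1 kg
whole-barley flour: 225 g × 6/5 ÷ 120 g/cup × 16 tbsp/cup = 36.0 tbsp
maple syrup: 3 tbsp × 6/5 × 15 mL/tbsp = 54.0 mL
sliced almonds: (1 tbsp + 2 tsp = 5/3 tbsp) × 6/5 ÷ 16 tbsp/cup × 108 g/cup = 13.5 g

bread flour: 228.6 g; honey: 0.1 kg; whole-barley flour: 36.0 tbsp; maple syrup: 54.0 mL; sliced almonds: 13.5 g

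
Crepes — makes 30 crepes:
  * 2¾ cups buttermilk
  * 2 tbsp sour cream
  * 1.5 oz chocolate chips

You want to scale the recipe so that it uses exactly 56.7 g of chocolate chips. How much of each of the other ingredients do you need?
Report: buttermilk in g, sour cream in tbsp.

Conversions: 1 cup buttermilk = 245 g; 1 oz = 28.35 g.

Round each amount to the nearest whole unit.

buttermilk: 898 g; sour cream: 3 tbsp

The original recipe has 42.525 g of chocolate chips, so the scaling factor is 56.7 ÷ 42.525 = 4/3.
buttermilk: 2.75 cup × 4/3 × 245 g/cup ≈ 898 g
sour cream: 2 tbsp × 4/3 ≈ 3 tbsp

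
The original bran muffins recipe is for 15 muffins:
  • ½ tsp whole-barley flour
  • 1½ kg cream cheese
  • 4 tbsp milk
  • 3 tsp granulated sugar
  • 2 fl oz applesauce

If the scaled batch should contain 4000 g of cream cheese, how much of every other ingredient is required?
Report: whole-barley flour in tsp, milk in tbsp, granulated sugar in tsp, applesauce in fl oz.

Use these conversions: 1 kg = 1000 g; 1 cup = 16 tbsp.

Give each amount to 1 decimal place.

The original recipe has 1500 g of cream cheese, so the scaling factor is 4000 ÷ 1500 = 8/3.
whole-barley flour: 0.5 tsp × 8/3 ≈ 1.3 tsp
milk: 4 tbsp × 8/3 ≈ 10.7 tbsp
granulated sugar: 3 tsp × 8/3 = 8.0 tsp
applesauce: 2 fl oz × 8/3 ≈ 5.3 fl oz

whole-barley flour: 1.3 tsp; milk: 10.7 tbsp; granulated sugar: 8.0 tsp; applesauce: 5.3 fl oz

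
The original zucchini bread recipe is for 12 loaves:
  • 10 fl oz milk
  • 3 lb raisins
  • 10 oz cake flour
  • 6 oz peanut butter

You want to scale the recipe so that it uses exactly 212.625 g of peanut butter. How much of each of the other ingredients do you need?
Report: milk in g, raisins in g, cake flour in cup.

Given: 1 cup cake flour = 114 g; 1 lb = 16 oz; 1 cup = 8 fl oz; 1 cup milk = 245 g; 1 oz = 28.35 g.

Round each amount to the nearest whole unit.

The original recipe has 170.1 g of peanut butter, so the scaling factor is 212.625 ÷ 170.1 = 5/4 = 1.25.
milk: 10 fl oz × 5/4 ÷ 8 fl oz/cup × 245 g/cup ≈ 383 g
raisins: 3 lb × 5/4 × 16 oz/lb × 28.35 g/oz = 1701 g
cake flour: 10 oz × 5/4 × 28.35 g/oz ÷ 114 g/cup ≈ 3 cup

milk: 383 g; raisins: 1701 g; cake flour: 3 cup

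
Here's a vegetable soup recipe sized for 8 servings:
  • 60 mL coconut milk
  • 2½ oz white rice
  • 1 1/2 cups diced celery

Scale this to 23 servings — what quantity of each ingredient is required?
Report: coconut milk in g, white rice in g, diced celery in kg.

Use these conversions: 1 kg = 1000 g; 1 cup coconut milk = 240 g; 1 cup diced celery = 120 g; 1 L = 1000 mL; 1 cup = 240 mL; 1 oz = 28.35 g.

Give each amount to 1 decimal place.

coconut milk: 172.5 g; white rice: 203.8 g; diced celery: 0.5 kg

Scaling factor: 23/8 = 2.875.
coconut milk: 60 mL × 23/8 ÷ 240 mL/cup × 240 g/cup = 172.5 g
white rice: 2.5 oz × 23/8 × 28.35 g/oz ≈ 203.8 g
diced celery: 1.5 cup × 23/8 × 120 g/cup ÷ 1000 g/kg ≈ 0.5 kg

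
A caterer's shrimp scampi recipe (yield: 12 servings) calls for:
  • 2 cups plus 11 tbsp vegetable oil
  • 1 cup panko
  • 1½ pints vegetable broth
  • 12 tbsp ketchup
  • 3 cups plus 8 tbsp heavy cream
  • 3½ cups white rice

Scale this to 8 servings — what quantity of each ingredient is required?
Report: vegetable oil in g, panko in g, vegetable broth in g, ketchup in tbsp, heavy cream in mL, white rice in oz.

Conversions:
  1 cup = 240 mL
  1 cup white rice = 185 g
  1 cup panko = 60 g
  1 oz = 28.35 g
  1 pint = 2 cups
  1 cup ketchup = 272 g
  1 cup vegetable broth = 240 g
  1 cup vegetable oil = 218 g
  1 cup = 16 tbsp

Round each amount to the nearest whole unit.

Scaling factor: 8/12 = 2/3.
vegetable oil: (2 cup + 11 tbsp = 2.6875 cup) × 2/3 × 218 g/cup ≈ 391 g
panko: 1 cup × 2/3 × 60 g/cup = 40 g
vegetable broth: 1.5 pint × 2/3 × 2 cup/pint × 240 g/cup = 480 g
ketchup: 12 tbsp × 2/3 = 8 tbsp
heavy cream: (3 cup + 8 tbsp = 3.5 cup) × 2/3 × 240 mL/cup = 560 mL
white rice: 3.5 cup × 2/3 × 185 g/cup ÷ 28.35 g/oz ≈ 15 oz

vegetable oil: 391 g; panko: 40 g; vegetable broth: 480 g; ketchup: 8 tbsp; heavy cream: 560 mL; white rice: 15 oz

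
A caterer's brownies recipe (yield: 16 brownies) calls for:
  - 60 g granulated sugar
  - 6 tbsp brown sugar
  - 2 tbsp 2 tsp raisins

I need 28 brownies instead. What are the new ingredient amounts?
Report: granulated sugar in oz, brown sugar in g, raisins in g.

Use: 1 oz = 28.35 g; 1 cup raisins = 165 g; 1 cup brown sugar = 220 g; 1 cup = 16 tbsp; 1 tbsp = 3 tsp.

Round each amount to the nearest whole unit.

granulated sugar: 4 oz; brown sugar: 144 g; raisins: 48 g

Scaling factor: 28/16 = 7/4 = 1.75.
granulated sugar: 60 g × 7/4 ÷ 28.35 g/oz ≈ 4 oz
brown sugar: 6 tbsp × 7/4 ÷ 16 tbsp/cup × 220 g/cup ≈ 144 g
raisins: (2 tbsp + 2 tsp = 8/3 tbsp) × 7/4 ÷ 16 tbsp/cup × 165 g/cup ≈ 48 g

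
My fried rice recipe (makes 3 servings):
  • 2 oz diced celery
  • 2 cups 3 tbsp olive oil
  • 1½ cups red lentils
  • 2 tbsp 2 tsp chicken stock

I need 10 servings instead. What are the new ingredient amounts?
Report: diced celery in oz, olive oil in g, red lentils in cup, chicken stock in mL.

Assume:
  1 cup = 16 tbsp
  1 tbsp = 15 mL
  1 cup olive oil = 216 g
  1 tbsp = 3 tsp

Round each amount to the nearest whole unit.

diced celery: 7 oz; olive oil: 1575 g; red lentils: 5 cup; chicken stock: 133 mL

Scaling factor: 10/3.
diced celery: 2 oz × 10/3 ≈ 7 oz
olive oil: (2 cup + 3 tbsp = 2.1875 cup) × 10/3 × 216 g/cup = 1575 g
red lentils: 1.5 cup × 10/3 = 5 cup
chicken stock: (2 tbsp + 2 tsp = 8/3 tbsp) × 10/3 × 15 mL/tbsp ≈ 133 mL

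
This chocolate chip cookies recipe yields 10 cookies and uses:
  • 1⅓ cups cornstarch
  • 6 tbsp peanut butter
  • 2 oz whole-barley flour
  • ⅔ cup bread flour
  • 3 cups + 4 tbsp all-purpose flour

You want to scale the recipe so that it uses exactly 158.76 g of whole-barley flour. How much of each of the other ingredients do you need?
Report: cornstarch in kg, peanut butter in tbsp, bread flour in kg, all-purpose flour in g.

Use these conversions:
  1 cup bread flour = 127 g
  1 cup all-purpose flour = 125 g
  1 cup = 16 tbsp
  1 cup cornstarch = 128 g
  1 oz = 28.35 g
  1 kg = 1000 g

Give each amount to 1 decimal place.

cornstarch: 0.5 kg; peanut butter: 16.8 tbsp; bread flour: 0.2 kg; all-purpose flour: 1137.5 g

The original recipe has 56.7 g of whole-barley flour, so the scaling factor is 158.76 ÷ 56.7 = 14/5 = 2.8.
cornstarch: 4/3 cup × 14/5 × 128 g/cup ÷ 1000 g/kg ≈ 0.5 kg
peanut butter: 6 tbsp × 14/5 = 16.8 tbsp
bread flour: 2/3 cup × 14/5 × 127 g/cup ÷ 1000 g/kg ≈ 0.2 kg
all-purpose flour: (3 cup + 4 tbsp = 3.25 cup) × 14/5 × 125 g/cup = 1137.5 g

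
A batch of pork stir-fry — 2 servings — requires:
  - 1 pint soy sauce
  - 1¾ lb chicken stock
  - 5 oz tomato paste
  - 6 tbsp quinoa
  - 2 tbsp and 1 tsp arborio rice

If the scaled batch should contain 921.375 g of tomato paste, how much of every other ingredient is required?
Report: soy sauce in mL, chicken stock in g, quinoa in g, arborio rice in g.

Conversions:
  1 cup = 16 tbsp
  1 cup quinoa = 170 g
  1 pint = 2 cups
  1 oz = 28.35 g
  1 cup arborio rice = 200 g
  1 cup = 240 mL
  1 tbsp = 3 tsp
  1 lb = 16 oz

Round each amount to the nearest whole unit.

soy sauce: 3120 mL; chicken stock: 5160 g; quinoa: 414 g; arborio rice: 190 g

The original recipe has 141.75 g of tomato paste, so the scaling factor is 921.375 ÷ 141.75 = 13/2 = 6.5.
soy sauce: 1 pint × 13/2 × 2 cup/pint × 240 mL/cup = 3120 mL
chicken stock: 1.75 lb × 13/2 × 16 oz/lb × 28.35 g/oz ≈ 5160 g
quinoa: 6 tbsp × 13/2 ÷ 16 tbsp/cup × 170 g/cup ≈ 414 g
arborio rice: (2 tbsp + 1 tsp = 7/3 tbsp) × 13/2 ÷ 16 tbsp/cup × 200 g/cup ≈ 190 g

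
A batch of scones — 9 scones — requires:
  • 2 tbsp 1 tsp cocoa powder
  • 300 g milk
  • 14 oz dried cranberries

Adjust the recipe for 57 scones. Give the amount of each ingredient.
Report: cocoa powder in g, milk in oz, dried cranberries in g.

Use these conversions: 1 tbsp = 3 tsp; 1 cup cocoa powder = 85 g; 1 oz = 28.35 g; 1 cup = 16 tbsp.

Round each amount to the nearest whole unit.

cocoa powder: 79 g; milk: 67 oz; dried cranberries: 2514 g

Scaling factor: 57/9 = 19/3.
cocoa powder: (2 tbsp + 1 tsp = 7/3 tbsp) × 19/3 ÷ 16 tbsp/cup × 85 g/cup ≈ 79 g
milk: 300 g × 19/3 ÷ 28.35 g/oz ≈ 67 oz
dried cranberries: 14 oz × 19/3 × 28.35 g/oz ≈ 2514 g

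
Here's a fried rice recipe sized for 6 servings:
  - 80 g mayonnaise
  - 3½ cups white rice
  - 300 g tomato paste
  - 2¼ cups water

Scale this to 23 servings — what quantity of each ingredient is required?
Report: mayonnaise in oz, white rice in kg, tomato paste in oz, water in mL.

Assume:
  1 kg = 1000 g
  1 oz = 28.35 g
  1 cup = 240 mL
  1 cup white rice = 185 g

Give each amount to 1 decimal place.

mayonnaise: 10.8 oz; white rice: 2.5 kg; tomato paste: 40.6 oz; water: 2070.0 mL

Scaling factor: 23/6.
mayonnaise: 80 g × 23/6 ÷ 28.35 g/oz ≈ 10.8 oz
white rice: 3.5 cup × 23/6 × 185 g/cup ÷ 1000 g/kg ≈ 2.5 kg
tomato paste: 300 g × 23/6 ÷ 28.35 g/oz ≈ 40.6 oz
water: 2.25 cup × 23/6 × 240 mL/cup = 2070.0 mL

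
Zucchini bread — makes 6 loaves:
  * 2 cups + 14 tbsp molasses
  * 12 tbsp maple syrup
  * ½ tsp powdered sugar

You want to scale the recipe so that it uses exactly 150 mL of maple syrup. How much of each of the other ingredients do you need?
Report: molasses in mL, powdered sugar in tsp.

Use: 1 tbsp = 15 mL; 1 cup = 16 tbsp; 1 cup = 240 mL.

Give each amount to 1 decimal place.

molasses: 575.0 mL; powdered sugar: 0.4 tsp

The original recipe has 180 mL of maple syrup, so the scaling factor is 150 ÷ 180 = 5/6.
molasses: (2 cup + 14 tbsp = 2.875 cup) × 5/6 × 240 mL/cup = 575.0 mL
powdered sugar: 0.5 tsp × 5/6 ≈ 0.4 tsp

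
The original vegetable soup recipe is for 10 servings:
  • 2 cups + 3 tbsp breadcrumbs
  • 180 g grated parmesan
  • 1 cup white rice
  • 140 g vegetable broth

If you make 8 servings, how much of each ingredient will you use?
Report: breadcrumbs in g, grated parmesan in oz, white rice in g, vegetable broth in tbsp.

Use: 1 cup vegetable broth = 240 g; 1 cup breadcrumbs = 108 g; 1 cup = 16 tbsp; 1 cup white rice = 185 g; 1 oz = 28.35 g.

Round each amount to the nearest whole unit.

breadcrumbs: 189 g; grated parmesan: 5 oz; white rice: 148 g; vegetable broth: 7 tbsp

Scaling factor: 8/10 = 4/5 = 0.8.
breadcrumbs: (2 cup + 3 tbsp = 2.1875 cup) × 4/5 × 108 g/cup = 189 g
grated parmesan: 180 g × 4/5 ÷ 28.35 g/oz ≈ 5 oz
white rice: 1 cup × 4/5 × 185 g/cup = 148 g
vegetable broth: 140 g × 4/5 ÷ 240 g/cup × 16 tbsp/cup ≈ 7 tbsp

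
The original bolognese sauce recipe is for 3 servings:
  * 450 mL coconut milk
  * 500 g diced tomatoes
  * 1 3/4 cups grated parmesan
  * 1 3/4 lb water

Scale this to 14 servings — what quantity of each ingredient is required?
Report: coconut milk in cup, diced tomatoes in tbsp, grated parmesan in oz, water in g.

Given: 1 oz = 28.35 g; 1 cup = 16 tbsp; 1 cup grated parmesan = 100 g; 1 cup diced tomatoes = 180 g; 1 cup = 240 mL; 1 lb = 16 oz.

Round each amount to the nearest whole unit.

Scaling factor: 14/3.
coconut milk: 450 mL × 14/3 ÷ 240 mL/cup ≈ 9 cup
diced tomatoes: 500 g × 14/3 ÷ 180 g/cup × 16 tbsp/cup ≈ 207 tbsp
grated parmesan: 1.75 cup × 14/3 × 100 g/cup ÷ 28.35 g/oz ≈ 29 oz
water: 1.75 lb × 14/3 × 16 oz/lb × 28.35 g/oz ≈ 3704 g

coconut milk: 9 cup; diced tomatoes: 207 tbsp; grated parmesan: 29 oz; water: 3704 g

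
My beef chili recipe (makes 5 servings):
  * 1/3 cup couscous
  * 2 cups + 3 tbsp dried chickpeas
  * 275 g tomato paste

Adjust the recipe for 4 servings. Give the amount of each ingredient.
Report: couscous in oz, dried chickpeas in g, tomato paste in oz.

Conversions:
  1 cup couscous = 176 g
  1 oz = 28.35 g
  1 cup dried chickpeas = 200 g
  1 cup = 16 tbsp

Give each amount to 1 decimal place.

Scaling factor: 4/5 = 0.8.
couscous: 1/3 cup × 4/5 × 176 g/cup ÷ 28.35 g/oz ≈ 1.7 oz
dried chickpeas: (2 cup + 3 tbsp = 2.1875 cup) × 4/5 × 200 g/cup = 350.0 g
tomato paste: 275 g × 4/5 ÷ 28.35 g/oz ≈ 7.8 oz

couscous: 1.7 oz; dried chickpeas: 350.0 g; tomato paste: 7.8 oz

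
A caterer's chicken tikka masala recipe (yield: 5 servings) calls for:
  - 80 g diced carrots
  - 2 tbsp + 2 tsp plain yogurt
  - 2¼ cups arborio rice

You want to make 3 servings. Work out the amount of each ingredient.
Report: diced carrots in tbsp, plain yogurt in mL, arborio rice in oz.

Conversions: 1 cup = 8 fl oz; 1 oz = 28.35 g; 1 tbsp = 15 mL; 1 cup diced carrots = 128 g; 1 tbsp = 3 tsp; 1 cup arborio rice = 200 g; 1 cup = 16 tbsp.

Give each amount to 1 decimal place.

diced carrots: 6.0 tbsp; plain yogurt: 24.0 mL; arborio rice: 9.5 oz

Scaling factor: 3/5 = 0.6.
diced carrots: 80 g × 3/5 ÷ 128 g/cup × 16 tbsp/cup = 6.0 tbsp
plain yogurt: (2 tbsp + 2 tsp = 8/3 tbsp) × 3/5 × 15 mL/tbsp = 24.0 mL
arborio rice: 2.25 cup × 3/5 × 200 g/cup ÷ 28.35 g/oz ≈ 9.5 oz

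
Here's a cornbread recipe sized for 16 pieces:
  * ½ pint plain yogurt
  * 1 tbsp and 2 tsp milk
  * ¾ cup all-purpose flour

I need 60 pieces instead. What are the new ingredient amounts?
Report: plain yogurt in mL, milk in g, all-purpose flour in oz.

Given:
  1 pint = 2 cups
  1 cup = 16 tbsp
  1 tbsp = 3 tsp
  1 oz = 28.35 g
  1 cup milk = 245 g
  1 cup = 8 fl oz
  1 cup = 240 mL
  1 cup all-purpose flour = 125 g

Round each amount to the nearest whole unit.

Scaling factor: 60/16 = 15/4 = 3.75.
plain yogurt: 0.5 pint × 15/4 × 2 cup/pint × 240 mL/cup = 900 mL
milk: (1 tbsp + 2 tsp = 5/3 tbsp) × 15/4 ÷ 16 tbsp/cup × 245 g/cup ≈ 96 g
all-purpose flour: 0.75 cup × 15/4 × 125 g/cup ÷ 28.35 g/oz ≈ 12 oz

plain yogurt: 900 mL; milk: 96 g; all-purpose flour: 12 oz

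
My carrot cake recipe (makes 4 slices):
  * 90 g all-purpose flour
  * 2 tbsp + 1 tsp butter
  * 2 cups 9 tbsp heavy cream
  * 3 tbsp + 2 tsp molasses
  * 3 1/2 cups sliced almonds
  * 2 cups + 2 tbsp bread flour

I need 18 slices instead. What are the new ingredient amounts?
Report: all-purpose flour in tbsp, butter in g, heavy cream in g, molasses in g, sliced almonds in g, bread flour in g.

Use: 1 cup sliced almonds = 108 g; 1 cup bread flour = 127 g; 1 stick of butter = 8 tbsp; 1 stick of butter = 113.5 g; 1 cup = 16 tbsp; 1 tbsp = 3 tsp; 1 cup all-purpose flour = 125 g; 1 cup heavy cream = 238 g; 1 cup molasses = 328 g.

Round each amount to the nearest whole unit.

Scaling factor: 18/4 = 9/2 = 4.5.
all-purpose flour: 90 g × 9/2 ÷ 125 g/cup × 16 tbsp/cup ≈ 52 tbsp
butter: (2 tbsp + 1 tsp = 7/3 tbsp) × 9/2 ÷ 8 tbsp/stick × 113.5 g/stick ≈ 149 g
heavy cream: (2 cup + 9 tbsp = 2.5625 cup) × 9/2 × 238 g/cup ≈ 2744 g
molasses: (3 tbsp + 2 tsp = 11/3 tbsp) × 9/2 ÷ 16 tbsp/cup × 328 g/cup ≈ 338 g
sliced almonds: 3.5 cup × 9/2 × 108 g/cup = 1701 g
bread flour: (2 cup + 2 tbsp = 2.125 cup) × 9/2 × 127 g/cup ≈ 1214 g

all-purpose flour: 52 tbsp; butter: 149 g; heavy cream: 2744 g; molasses: 338 g; sliced almonds: 1701 g; bread flour: 1214 g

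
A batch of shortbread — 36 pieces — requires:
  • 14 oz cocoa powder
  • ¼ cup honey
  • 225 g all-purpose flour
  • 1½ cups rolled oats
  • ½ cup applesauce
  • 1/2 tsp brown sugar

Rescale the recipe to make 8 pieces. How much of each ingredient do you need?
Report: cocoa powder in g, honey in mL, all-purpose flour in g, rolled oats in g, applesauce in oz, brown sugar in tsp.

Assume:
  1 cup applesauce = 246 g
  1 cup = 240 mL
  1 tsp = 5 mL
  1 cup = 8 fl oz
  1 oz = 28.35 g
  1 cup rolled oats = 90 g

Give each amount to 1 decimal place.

cocoa powder: 88.2 g; honey: 13.3 mL; all-purpose flour: 50.0 g; rolled oats: 30.0 g; applesauce: 1.0 oz; brown sugar: 0.1 tsp

Scaling factor: 8/36 = 2/9.
cocoa powder: 14 oz × 2/9 × 28.35 g/oz = 88.2 g
honey: 0.25 cup × 2/9 × 240 mL/cup ≈ 13.3 mL
all-purpose flour: 225 g × 2/9 = 50.0 g
rolled oats: 1.5 cup × 2/9 × 90 g/cup = 30.0 g
applesauce: 0.5 cup × 2/9 × 246 g/cup ÷ 28.35 g/oz ≈ 1.0 oz
brown sugar: 0.5 tsp × 2/9 ≈ 0.1 tsp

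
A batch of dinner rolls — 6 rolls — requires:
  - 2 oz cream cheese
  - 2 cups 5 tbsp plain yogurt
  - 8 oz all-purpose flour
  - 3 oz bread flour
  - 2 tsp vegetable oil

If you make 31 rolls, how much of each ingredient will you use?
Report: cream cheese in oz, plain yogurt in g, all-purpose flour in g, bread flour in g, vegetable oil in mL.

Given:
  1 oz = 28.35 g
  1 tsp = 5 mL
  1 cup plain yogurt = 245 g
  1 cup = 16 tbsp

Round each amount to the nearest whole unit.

Scaling factor: 31/6.
cream cheese: 2 oz × 31/6 ≈ 10 oz
plain yogurt: (2 cup + 5 tbsp = 2.3125 cup) × 31/6 × 245 g/cup ≈ 2927 g
all-purpose flour: 8 oz × 31/6 × 28.35 g/oz ≈ 1172 g
bread flour: 3 oz × 31/6 × 28.35 g/oz ≈ 439 g
vegetable oil: 2 tsp × 31/6 × 5 mL/tsp ≈ 52 mL

cream cheese: 10 oz; plain yogurt: 2927 g; all-purpose flour: 1172 g; bread flour: 439 g; vegetable oil: 52 mL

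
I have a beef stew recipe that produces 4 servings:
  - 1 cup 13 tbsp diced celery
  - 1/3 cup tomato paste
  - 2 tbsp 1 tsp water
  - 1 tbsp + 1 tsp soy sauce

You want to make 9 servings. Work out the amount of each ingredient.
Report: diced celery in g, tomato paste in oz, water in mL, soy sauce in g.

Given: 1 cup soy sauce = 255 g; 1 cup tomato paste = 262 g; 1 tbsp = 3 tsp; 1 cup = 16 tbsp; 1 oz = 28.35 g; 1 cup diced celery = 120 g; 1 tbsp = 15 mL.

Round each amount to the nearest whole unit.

diced celery: 489 g; tomato paste: 7 oz; water: 79 mL; soy sauce: 48 g

Scaling factor: 9/4 = 2.25.
diced celery: (1 cup + 13 tbsp = 1.8125 cup) × 9/4 × 120 g/cup ≈ 489 g
tomato paste: 1/3 cup × 9/4 × 262 g/cup ÷ 28.35 g/oz ≈ 7 oz
water: (2 tbsp + 1 tsp = 7/3 tbsp) × 9/4 × 15 mL/tbsp ≈ 79 mL
soy sauce: (1 tbsp + 1 tsp = 4/3 tbsp) × 9/4 ÷ 16 tbsp/cup × 255 g/cup ≈ 48 g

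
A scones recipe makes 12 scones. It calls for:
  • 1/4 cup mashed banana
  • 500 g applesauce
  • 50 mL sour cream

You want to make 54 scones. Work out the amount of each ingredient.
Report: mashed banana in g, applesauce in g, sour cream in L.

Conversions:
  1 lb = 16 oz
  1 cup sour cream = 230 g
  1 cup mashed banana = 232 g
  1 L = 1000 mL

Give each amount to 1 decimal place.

Scaling factor: 54/12 = 9/2 = 4.5.
mashed banana: 0.25 cup × 9/2 × 232 g/cup = 261.0 g
applesauce: 500 g × 9/2 = 2250.0 g
sour cream: 50 mL × 9/2 ÷ 1000 mL/L ≈ 0.2 L

mashed banana: 261.0 g; applesauce: 2250.0 g; sour cream: 0.2 L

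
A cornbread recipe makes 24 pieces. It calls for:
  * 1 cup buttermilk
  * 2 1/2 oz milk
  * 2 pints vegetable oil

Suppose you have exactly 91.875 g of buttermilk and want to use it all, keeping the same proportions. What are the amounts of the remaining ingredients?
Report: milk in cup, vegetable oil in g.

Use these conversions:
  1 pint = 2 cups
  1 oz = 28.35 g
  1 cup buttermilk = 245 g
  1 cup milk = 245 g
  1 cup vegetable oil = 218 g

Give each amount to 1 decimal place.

milk: 0.1 cup; vegetable oil: 327.0 g

The original recipe has 245 g of buttermilk, so the scaling factor is 91.875 ÷ 245 = 3/8 = 0.375.
milk: 2.5 oz × 3/8 × 28.35 g/oz ÷ 245 g/cup ≈ 0.1 cup
vegetable oil: 2 pint × 3/8 × 2 cup/pint × 218 g/cup = 327.0 g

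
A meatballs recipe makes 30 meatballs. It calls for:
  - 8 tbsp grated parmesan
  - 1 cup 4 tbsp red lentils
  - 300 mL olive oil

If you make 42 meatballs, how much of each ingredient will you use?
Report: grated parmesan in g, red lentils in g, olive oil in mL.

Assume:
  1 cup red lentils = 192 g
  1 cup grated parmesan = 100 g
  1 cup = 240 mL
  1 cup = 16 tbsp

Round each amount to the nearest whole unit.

grated parmesan: 70 g; red lentils: 336 g; olive oil: 420 mL

Scaling factor: 42/30 = 7/5 = 1.4.
grated parmesan: 8 tbsp × 7/5 ÷ 16 tbsp/cup × 100 g/cup = 70 g
red lentils: (1 cup + 4 tbsp = 1.25 cup) × 7/5 × 192 g/cup = 336 g
olive oil: 300 mL × 7/5 = 420 mL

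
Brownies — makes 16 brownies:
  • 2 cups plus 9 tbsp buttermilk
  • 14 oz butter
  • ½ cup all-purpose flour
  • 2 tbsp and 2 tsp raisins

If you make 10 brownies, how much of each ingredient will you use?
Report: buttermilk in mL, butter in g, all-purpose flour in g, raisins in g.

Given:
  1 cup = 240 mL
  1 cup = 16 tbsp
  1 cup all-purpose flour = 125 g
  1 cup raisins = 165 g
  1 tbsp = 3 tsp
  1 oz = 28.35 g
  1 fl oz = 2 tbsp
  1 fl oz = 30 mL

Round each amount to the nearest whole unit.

Scaling factor: 10/16 = 5/8 = 0.625.
buttermilk: (2 cup + 9 tbsp = 2.5625 cup) × 5/8 × 240 mL/cup ≈ 384 mL
butter: 14 oz × 5/8 × 28.35 g/oz ≈ 248 g
all-purpose flour: 0.5 cup × 5/8 × 125 g/cup ≈ 39 g
raisins: (2 tbsp + 2 tsp = 8/3 tbsp) × 5/8 ÷ 16 tbsp/cup × 165 g/cup ≈ 17 g

buttermilk: 384 mL; butter: 248 g; all-purpose flour: 39 g; raisins: 17 g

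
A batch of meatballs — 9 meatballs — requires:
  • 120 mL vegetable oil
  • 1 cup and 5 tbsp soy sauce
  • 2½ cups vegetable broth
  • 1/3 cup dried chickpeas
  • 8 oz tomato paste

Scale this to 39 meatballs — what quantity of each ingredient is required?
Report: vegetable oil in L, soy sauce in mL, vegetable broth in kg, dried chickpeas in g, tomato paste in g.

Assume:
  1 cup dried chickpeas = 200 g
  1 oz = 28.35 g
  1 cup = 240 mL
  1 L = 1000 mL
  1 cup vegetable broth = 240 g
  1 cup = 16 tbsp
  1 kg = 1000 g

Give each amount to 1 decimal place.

vegetable oil: 0.5 L; soy sauce: 1365.0 mL; vegetable broth: 2.6 kg; dried chickpeas: 288.9 g; tomato paste: 982.8 g

Scaling factor: 39/9 = 13/3.
vegetable oil: 120 mL × 13/3 ÷ 1000 mL/L ≈ 0.5 L
soy sauce: (1 cup + 5 tbsp = 1.3125 cup) × 13/3 × 240 mL/cup = 1365.0 mL
vegetable broth: 2.5 cup × 13/3 × 240 g/cup ÷ 1000 g/kg = 2.6 kg
dried chickpeas: 1/3 cup × 13/3 × 200 g/cup ≈ 288.9 g
tomato paste: 8 oz × 13/3 × 28.35 g/oz = 982.8 g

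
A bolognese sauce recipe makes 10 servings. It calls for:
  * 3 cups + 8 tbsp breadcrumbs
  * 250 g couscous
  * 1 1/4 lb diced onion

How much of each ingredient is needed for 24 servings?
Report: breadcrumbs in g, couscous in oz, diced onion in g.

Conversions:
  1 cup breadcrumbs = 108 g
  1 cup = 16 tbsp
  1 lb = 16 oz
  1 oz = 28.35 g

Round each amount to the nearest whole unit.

Scaling factor: 24/10 = 12/5 = 2.4.
breadcrumbs: (3 cup + 8 tbsp = 3.5 cup) × 12/5 × 108 g/cup ≈ 907 g
couscous: 250 g × 12/5 ÷ 28.35 g/oz ≈ 21 oz
diced onion: 1.25 lb × 12/5 × 16 oz/lb × 28.35 g/oz ≈ 1361 g

breadcrumbs: 907 g; couscous: 21 oz; diced onion: 1361 g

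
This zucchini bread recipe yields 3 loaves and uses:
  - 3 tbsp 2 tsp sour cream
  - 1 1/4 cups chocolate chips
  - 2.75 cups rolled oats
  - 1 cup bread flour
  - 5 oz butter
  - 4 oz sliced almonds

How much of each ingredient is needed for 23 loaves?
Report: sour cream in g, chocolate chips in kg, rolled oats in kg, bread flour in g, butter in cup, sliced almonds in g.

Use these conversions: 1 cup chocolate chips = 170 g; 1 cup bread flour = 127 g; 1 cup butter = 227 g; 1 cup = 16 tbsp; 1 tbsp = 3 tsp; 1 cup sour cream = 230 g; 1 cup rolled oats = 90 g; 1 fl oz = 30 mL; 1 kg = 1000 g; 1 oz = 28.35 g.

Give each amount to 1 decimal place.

Scaling factor: 23/3.
sour cream: (3 tbsp + 2 tsp = 11/3 tbsp) × 23/3 ÷ 16 tbsp/cup × 230 g/cup ≈ 404.1 g
chocolate chips: 1.25 cup × 23/3 × 170 g/cup ÷ 1000 g/kg ≈ 1.6 kg
rolled oats: 2.75 cup × 23/3 × 90 g/cup ÷ 1000 g/kg ≈ 1.9 kg
bread flour: 1 cup × 23/3 × 127 g/cup ≈ 973.7 g
butter: 5 oz × 23/3 × 28.35 g/oz ÷ 227 g/cup ≈ 4.8 cup
sliced almonds: 4 oz × 23/3 × 28.35 g/oz = 869.4 g

sour cream: 404.1 g; chocolate chips: 1.6 kg; rolled oats: 1.9 kg; bread flour: 973.7 g; butter: 4.8 cup; sliced almonds: 869.4 g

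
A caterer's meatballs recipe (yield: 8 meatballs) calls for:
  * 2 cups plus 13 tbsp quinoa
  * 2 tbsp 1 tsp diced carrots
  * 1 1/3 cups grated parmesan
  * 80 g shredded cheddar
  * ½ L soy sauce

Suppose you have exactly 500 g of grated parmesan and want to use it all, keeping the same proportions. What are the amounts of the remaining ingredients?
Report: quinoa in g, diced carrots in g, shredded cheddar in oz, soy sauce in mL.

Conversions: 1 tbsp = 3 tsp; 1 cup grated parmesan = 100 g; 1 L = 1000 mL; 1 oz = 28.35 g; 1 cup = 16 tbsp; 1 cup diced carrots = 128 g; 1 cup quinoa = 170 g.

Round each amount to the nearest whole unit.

The original recipe has 400/3 g of grated parmesan, so the scaling factor is 500 ÷ 400/3 = 15/4 = 3.75.
quinoa: (2 cup + 13 tbsp = 2.8125 cup) × 15/4 × 170 g/cup ≈ 1793 g
diced carrots: (2 tbsp + 1 tsp = 7/3 tbsp) × 15/4 ÷ 16 tbsp/cup × 128 g/cup = 70 g
shredded cheddar: 80 g × 15/4 ÷ 28.35 g/oz ≈ 11 oz
soy sauce: 0.5 L × 15/4 × 1000 mL/L = 1875 mL

quinoa: 1793 g; diced carrots: 70 g; shredded cheddar: 11 oz; soy sauce: 1875 mL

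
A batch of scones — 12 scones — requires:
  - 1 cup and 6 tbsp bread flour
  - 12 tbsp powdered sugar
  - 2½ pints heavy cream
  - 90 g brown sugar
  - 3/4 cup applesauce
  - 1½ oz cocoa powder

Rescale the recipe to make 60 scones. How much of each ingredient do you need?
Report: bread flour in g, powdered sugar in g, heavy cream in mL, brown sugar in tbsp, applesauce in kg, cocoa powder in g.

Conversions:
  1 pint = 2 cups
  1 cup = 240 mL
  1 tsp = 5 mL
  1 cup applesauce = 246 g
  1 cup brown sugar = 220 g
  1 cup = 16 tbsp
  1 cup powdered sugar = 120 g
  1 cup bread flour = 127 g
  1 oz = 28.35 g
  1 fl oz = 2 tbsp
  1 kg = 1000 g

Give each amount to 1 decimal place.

bread flour: 873.1 g; powdered sugar: 450.0 g; heavy cream: 6000.0 mL; brown sugar: 32.7 tbsp; applesauce: 0.9 kg; cocoa powder: 212.6 g

Scaling factor: 60/12 = 5.
bread flour: (1 cup + 6 tbsp = 1.375 cup) × 5 × 127 g/cup ≈ 873.1 g
powdered sugar: 12 tbsp × 5 ÷ 16 tbsp/cup × 120 g/cup = 450.0 g
heavy cream: 2.5 pint × 5 × 2 cup/pint × 240 mL/cup = 6000.0 mL
brown sugar: 90 g × 5 ÷ 220 g/cup × 16 tbsp/cup ≈ 32.7 tbsp
applesauce: 0.75 cup × 5 × 246 g/cup ÷ 1000 g/kg ≈ 0.9 kg
cocoa powder: 1.5 oz × 5 × 28.35 g/oz ≈ 212.6 g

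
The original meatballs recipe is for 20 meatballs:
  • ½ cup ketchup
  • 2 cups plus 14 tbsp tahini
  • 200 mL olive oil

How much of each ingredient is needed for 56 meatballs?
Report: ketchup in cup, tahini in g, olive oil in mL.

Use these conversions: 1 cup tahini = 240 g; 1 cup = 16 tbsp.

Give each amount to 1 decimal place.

Scaling factor: 56/20 = 14/5 = 2.8.
ketchup: 0.5 cup × 14/5 = 1.4 cup
tahini: (2 cup + 14 tbsp = 2.875 cup) × 14/5 × 240 g/cup = 1932.0 g
olive oil: 200 mL × 14/5 = 560.0 mL

ketchup: 1.4 cup; tahini: 1932.0 g; olive oil: 560.0 mL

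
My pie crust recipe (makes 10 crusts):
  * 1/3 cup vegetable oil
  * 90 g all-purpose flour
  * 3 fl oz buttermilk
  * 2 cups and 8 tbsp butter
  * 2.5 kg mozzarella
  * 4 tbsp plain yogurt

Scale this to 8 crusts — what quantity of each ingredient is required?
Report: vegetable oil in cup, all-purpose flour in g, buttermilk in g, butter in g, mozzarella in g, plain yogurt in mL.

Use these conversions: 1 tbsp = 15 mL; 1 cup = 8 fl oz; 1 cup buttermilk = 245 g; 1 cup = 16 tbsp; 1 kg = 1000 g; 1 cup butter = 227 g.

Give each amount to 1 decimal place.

vegetable oil: 0.3 cup; all-purpose flour: 72.0 g; buttermilk: 73.5 g; butter: 454.0 g; mozzarella: 2000.0 g; plain yogurt: 48.0 mL

Scaling factor: 8/10 = 4/5 = 0.8.
vegetable oil: 1/3 cup × 4/5 ≈ 0.3 cup
all-purpose flour: 90 g × 4/5 = 72.0 g
buttermilk: 3 fl oz × 4/5 ÷ 8 fl oz/cup × 245 g/cup = 73.5 g
butter: (2 cup + 8 tbsp = 2.5 cup) × 4/5 × 227 g/cup = 454.0 g
mozzarella: 2.5 kg × 4/5 × 1000 g/kg = 2000.0 g
plain yogurt: 4 tbsp × 4/5 × 15 mL/tbsp = 48.0 mL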